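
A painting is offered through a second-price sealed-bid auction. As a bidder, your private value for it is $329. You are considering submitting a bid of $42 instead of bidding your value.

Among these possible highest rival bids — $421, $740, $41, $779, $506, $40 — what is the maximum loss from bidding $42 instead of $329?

$421: same outcome either way → loss $0.
$740: same outcome either way → loss $0.
$41: same outcome either way → loss $0.
$779: same outcome either way → loss $0.
$506: same outcome either way → loss $0.
$40: same outcome either way → loss $0.
Maximum loss: $0.

$0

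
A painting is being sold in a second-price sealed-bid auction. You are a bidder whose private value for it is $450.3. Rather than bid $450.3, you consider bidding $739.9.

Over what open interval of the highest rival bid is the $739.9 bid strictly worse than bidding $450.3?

If the competing bid is below $450.3, both bids win at the same price — no difference.
If it is above $739.9, both bids lose — no difference.
If it lies strictly between $450.3 and $739.9, bidding your value loses (payoff 0) while bidding $739.9 wins at a price above your value (payoff negative).
So the deviation strictly hurts on the open interval ($450.3, $739.9).

($450.3, $739.9)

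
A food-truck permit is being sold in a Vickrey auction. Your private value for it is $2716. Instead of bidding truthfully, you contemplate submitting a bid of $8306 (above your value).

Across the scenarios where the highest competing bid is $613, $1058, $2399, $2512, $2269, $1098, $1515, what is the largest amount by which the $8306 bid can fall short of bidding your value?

$613: same outcome either way → loss $0.
$1058: same outcome either way → loss $0.
$2399: same outcome either way → loss $0.
$2512: same outcome either way → loss $0.
$2269: same outcome either way → loss $0.
$1098: same outcome either way → loss $0.
$1515: same outcome either way → loss $0.
Maximum loss: $0.

$0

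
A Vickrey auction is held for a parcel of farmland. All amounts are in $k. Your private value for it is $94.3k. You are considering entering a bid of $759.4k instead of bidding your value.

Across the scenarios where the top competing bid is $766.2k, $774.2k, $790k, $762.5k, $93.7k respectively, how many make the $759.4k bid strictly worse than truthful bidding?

0

The deviation hurts exactly when the highest competing bid lies strictly between $94.3k and $759.4k — overbidding then wins at a price above your value.
$766.2k: above both → same outcome either way.
$774.2k: above both → same outcome either way.
$790k: above both → same outcome either way.
$762.5k: above both → same outcome either way.
$93.7k: below both → same outcome either way.
Count: 0.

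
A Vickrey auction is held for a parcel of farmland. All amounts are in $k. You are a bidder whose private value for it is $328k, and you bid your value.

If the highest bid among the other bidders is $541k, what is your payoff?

$0k

Your bid $328k is below the highest competing bid $541k, so you lose.
A losing bidder pays nothing and receives nothing: payoff = $0k.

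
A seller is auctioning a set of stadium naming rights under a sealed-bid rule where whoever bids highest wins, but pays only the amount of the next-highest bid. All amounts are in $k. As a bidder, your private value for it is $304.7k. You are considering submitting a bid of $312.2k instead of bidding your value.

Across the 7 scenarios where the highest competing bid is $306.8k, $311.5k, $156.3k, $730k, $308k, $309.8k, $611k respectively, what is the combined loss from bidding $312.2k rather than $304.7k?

$17.3k

The deviation costs you only when the competing bid falls strictly between $304.7k and $312.2k; elsewhere both bids give the same outcome.
$306.8k: truthful payoff $0k, deviation payoff −$2.1k → loss $2.1k.
$311.5k: truthful payoff $0k, deviation payoff −$6.8k → loss $6.8k.
$156.3k: outcomes coincide → loss $0k.
$730k: outcomes coincide → loss $0k.
$308k: truthful payoff $0k, deviation payoff −$3.3k → loss $3.3k.
$309.8k: truthful payoff $0k, deviation payoff −$5.1k → loss $5.1k.
$611k: outcomes coincide → loss $0k.
Total loss = $2.1k + $6.8k + $3.3k + $5.1k = $17.3k.
Truthful bidding weakly dominates here: raising your bid can only win items priced above your value, and lowering it can only forfeit items priced below.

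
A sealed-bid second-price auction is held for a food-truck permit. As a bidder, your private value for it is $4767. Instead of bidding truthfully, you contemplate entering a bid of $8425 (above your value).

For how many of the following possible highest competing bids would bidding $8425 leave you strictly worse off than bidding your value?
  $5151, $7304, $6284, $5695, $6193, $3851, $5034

6

The deviation hurts exactly when the highest competing bid lies strictly between $4767 and $8425 — overbidding then wins at a price above your value.
$5151: inside the interval → strictly worse (loss $384).
$7304: inside the interval → strictly worse (loss $2537).
$6284: inside the interval → strictly worse (loss $1517).
$5695: inside the interval → strictly worse (loss $928).
$6193: inside the interval → strictly worse (loss $1426).
$3851: below both → same outcome either way.
$5034: inside the interval → strictly worse (loss $267).
Count: 6.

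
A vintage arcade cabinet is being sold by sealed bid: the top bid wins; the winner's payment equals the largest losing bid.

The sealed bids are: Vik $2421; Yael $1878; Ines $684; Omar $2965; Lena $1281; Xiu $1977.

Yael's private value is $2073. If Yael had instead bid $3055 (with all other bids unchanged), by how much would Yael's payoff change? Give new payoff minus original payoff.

−$892

The highest bid among the other bidders is $2965; Yael's bid doesn't change that.
Original bid $1878: Yael is not highest (top rival bid is $2965); payoff $0.
Alternative bid $3055: Yael is highest, pays the top rival bid $2965; payoff $2073 − $2965 = −$892.
Change in payoff = −$892 − ($0) = −$892.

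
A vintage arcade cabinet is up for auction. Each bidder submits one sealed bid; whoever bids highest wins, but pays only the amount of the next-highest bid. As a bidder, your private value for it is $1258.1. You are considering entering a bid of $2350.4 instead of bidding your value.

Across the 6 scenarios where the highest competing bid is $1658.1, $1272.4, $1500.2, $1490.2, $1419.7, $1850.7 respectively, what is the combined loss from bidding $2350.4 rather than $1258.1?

$1642.7

The deviation costs you only when the competing bid falls strictly between $1258.1 and $2350.4; elsewhere both bids give the same outcome.
$1658.1: truthful payoff $0, deviation payoff −$400 → loss $400.
$1272.4: truthful payoff $0, deviation payoff −$14.3 → loss $14.3.
$1500.2: truthful payoff $0, deviation payoff −$242.1 → loss $242.1.
$1490.2: truthful payoff $0, deviation payoff −$232.1 → loss $232.1.
$1419.7: truthful payoff $0, deviation payoff −$161.6 → loss $161.6.
$1850.7: truthful payoff $0, deviation payoff −$592.6 → loss $592.6.
Total loss = $400 + $14.3 + $242.1 + $232.1 + $161.6 + $592.6 = $1642.7.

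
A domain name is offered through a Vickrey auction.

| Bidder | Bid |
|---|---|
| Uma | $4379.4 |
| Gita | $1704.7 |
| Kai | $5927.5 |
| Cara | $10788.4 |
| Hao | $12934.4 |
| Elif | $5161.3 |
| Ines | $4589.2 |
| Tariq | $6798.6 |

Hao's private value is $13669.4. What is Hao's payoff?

Highest bid: Hao at $12934.4, so Hao wins.
Second-highest bid: Cara at $10788.4 — that is the price the winner pays.
Hao's payoff = value − price = $13669.4 − $10788.4 = $2881.

$2881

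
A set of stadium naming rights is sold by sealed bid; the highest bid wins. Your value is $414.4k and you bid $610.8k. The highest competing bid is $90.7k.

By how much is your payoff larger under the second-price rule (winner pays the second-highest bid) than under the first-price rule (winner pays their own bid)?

$520.1k

You have the highest bid, so you win under either rule.
Second-price: pay $90.7k → payoff $323.7k.
First-price: pay your own bid $610.8k → payoff −$196.4k.
Difference = $323.7k − (−$196.4k) = $520.1k.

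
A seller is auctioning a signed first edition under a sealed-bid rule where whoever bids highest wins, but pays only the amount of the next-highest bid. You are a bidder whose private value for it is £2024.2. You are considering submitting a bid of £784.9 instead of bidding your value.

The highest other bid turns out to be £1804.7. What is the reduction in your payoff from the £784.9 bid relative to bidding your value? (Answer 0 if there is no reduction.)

£219.5

Bidding your value £2024.2: you win (since £2024.2 > £1804.7) and pay £1804.7. Payoff £219.5.
Bidding £784.9: you lose. Payoff £0.
The competing bid £1804.7 lies between your shaded bid and your value, so underbidding forfeits an item you could have won at a profitable price.
Loss from deviating = £219.5 − (£0) = £219.5.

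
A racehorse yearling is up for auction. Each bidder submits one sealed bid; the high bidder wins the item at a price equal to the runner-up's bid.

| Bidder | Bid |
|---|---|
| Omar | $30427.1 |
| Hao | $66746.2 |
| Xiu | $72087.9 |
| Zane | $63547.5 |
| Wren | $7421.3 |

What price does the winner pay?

$66746.2

Highest bid: Xiu at $72087.9, so Xiu wins.
Second-highest bid: Hao at $66746.2 — that is the price the winner pays.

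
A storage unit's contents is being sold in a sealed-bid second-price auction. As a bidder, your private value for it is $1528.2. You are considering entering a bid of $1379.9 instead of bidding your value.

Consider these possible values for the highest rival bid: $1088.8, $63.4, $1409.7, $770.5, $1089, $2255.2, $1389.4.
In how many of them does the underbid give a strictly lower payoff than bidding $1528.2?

The deviation hurts exactly when the highest competing bid lies strictly between $1379.9 and $1528.2 — underbidding then forfeits a profitable win.
$1088.8: below both → same outcome either way.
$63.4: below both → same outcome either way.
$1409.7: inside the interval → strictly worse (loss $118.5).
$770.5: below both → same outcome either way.
$1089: below both → same outcome either way.
$2255.2: above both → same outcome either way.
$1389.4: inside the interval → strictly worse (loss $138.8).
Count: 2.

2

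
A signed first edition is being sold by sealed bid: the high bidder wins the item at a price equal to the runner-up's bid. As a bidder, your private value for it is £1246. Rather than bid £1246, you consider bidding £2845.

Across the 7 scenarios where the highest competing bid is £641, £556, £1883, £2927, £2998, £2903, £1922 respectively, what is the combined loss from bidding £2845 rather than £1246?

The deviation costs you only when the competing bid falls strictly between £1246 and £2845; elsewhere both bids give the same outcome.
£641: outcomes coincide → loss £0.
£556: outcomes coincide → loss £0.
£1883: truthful payoff £0, deviation payoff −£637 → loss £637.
£2927: outcomes coincide → loss £0.
£2998: outcomes coincide → loss £0.
£2903: outcomes coincide → loss £0.
£1922: truthful payoff £0, deviation payoff −£676 → loss £676.
Total loss = £637 + £676 = £1313.
Truthful bidding weakly dominates here: raising your bid can only win items priced above your value, and lowering it can only forfeit items priced below.

£1313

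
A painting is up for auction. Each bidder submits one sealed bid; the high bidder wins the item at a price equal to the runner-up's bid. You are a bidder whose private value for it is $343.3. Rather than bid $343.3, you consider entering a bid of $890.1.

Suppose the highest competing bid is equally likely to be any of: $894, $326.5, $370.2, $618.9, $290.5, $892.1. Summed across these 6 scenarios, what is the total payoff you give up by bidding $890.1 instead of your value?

$302.5

The deviation costs you only when the competing bid falls strictly between $343.3 and $890.1; elsewhere both bids give the same outcome.
$894: outcomes coincide → loss $0.
$326.5: outcomes coincide → loss $0.
$370.2: truthful payoff $0, deviation payoff −$26.9 → loss $26.9.
$618.9: truthful payoff $0, deviation payoff −$275.6 → loss $275.6.
$290.5: outcomes coincide → loss $0.
$892.1: outcomes coincide → loss $0.
Total loss = $26.9 + $275.6 = $302.5.
Truthful bidding weakly dominates here: raising your bid can only win items priced above your value, and lowering it can only forfeit items priced below.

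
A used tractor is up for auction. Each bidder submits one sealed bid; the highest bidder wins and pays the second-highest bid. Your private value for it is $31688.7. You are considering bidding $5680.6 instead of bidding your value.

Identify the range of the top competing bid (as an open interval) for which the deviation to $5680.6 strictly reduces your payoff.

If the competing bid is below $5680.6, both bids win at the same price — no difference.
If it is above $31688.7, both bids lose — no difference.
If it lies strictly between $5680.6 and $31688.7, bidding your value wins at a price below your value (positive payoff) while bidding $5680.6 loses (payoff 0).
So the deviation strictly hurts on the open interval ($5680.6, $31688.7).

($5680.6, $31688.7)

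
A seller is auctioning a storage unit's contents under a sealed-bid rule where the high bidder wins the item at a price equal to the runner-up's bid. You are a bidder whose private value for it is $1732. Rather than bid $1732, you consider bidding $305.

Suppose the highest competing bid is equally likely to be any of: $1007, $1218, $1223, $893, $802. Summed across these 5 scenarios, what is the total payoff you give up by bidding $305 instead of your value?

$3517

The deviation costs you only when the competing bid falls strictly between $305 and $1732; elsewhere both bids give the same outcome.
$1007: truthful payoff $725, deviation payoff $0 → loss $725.
$1218: truthful payoff $514, deviation payoff $0 → loss $514.
$1223: truthful payoff $509, deviation payoff $0 → loss $509.
$893: truthful payoff $839, deviation payoff $0 → loss $839.
$802: truthful payoff $930, deviation payoff $0 → loss $930.
Total loss = $725 + $514 + $509 + $839 + $930 = $3517.
Because the price is fixed by the runner-up's bid, deviating from your value can only change a good outcome into a bad one — never the reverse.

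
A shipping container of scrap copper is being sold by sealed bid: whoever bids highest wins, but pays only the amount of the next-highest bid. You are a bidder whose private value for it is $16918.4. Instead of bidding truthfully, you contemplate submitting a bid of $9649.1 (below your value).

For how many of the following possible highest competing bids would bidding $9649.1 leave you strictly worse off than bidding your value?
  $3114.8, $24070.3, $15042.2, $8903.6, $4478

1

The deviation hurts exactly when the highest competing bid lies strictly between $9649.1 and $16918.4 — underbidding then forfeits a profitable win.
$3114.8: below both → same outcome either way.
$24070.3: above both → same outcome either way.
$15042.2: inside the interval → strictly worse (loss $1876.2).
$8903.6: below both → same outcome either way.
$4478: below both → same outcome either way.
Count: 1.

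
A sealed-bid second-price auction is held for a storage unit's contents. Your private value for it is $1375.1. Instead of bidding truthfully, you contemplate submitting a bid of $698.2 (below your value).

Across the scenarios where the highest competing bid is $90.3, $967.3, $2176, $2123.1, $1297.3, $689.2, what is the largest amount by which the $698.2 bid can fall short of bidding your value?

$407.8

$90.3: same outcome either way → loss $0.
$967.3: truthful gives $407.8, deviation gives $0 → loss $407.8.
$2176: same outcome either way → loss $0.
$2123.1: same outcome either way → loss $0.
$1297.3: truthful gives $77.8, deviation gives $0 → loss $77.8.
$689.2: same outcome either way → loss $0.
Maximum loss: $407.8.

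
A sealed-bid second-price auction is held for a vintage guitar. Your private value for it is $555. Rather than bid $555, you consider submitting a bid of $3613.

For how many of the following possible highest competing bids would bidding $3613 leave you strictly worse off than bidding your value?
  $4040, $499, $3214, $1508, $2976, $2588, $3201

5

The deviation hurts exactly when the highest competing bid lies strictly between $555 and $3613 — overbidding then wins at a price above your value.
$4040: above both → same outcome either way.
$499: below both → same outcome either way.
$3214: inside the interval → strictly worse (loss $2659).
$1508: inside the interval → strictly worse (loss $953).
$2976: inside the interval → strictly worse (loss $2421).
$2588: inside the interval → strictly worse (loss $2033).
$3201: inside the interval → strictly worse (loss $2646).
Count: 5.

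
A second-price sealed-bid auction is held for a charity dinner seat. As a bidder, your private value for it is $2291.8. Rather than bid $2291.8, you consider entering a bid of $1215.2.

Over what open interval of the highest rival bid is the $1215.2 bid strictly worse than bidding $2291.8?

($1215.2, $2291.8)

If the competing bid is below $1215.2, both bids win at the same price — no difference.
If it is above $2291.8, both bids lose — no difference.
If it lies strictly between $1215.2 and $2291.8, bidding your value wins at a price below your value (positive payoff) while bidding $1215.2 loses (payoff 0).
So the deviation strictly hurts on the open interval ($1215.2, $2291.8).
Truthful bidding weakly dominates here: raising your bid can only win items priced above your value, and lowering it can only forfeit items priced below.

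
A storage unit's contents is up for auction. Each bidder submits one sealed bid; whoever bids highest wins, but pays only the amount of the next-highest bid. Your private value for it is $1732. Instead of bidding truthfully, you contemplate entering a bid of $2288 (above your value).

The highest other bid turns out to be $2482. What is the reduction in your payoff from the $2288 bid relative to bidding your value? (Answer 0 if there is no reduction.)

Bidding your value $1732: you lose (since $1732 < $2482). Payoff $0.
Bidding $2288: you lose. Payoff $0.
Difference = $0 − $0 = $0; both bids lead to the same outcome because the competing bid is above both your value and your alternative bid.

$0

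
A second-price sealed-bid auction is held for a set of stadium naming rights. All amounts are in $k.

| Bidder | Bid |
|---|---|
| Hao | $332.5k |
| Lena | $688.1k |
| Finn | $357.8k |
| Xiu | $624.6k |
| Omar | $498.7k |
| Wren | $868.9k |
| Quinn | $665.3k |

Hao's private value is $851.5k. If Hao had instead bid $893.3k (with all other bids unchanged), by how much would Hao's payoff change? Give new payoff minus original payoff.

−$17.4k

The highest bid among the other bidders is $868.9k; Hao's bid doesn't change that.
Original bid $332.5k: Hao is not highest (top rival bid is $868.9k); payoff $0k.
Alternative bid $893.3k: Hao is highest, pays the top rival bid $868.9k; payoff $851.5k − $868.9k = −$17.4k.
Change in payoff = −$17.4k − ($0k) = −$17.4k.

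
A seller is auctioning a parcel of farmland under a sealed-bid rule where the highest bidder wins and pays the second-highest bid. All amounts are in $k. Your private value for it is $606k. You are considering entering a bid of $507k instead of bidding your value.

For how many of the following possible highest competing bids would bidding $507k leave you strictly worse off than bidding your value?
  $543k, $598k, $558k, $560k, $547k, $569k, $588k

7

The deviation hurts exactly when the highest competing bid lies strictly between $507k and $606k — underbidding then forfeits a profitable win.
$543k: inside the interval → strictly worse (loss $63k).
$598k: inside the interval → strictly worse (loss $8k).
$558k: inside the interval → strictly worse (loss $48k).
$560k: inside the interval → strictly worse (loss $46k).
$547k: inside the interval → strictly worse (loss $59k).
$569k: inside the interval → strictly worse (loss $37k).
$588k: inside the interval → strictly worse (loss $18k).
Count: 7.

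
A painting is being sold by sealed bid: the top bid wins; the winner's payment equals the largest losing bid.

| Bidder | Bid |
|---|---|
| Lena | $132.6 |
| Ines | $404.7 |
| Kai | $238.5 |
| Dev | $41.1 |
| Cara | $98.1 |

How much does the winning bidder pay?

$238.5

Highest bid: Ines at $404.7, so Ines wins.
Second-highest bid: Kai at $238.5 — that is the price the winner pays.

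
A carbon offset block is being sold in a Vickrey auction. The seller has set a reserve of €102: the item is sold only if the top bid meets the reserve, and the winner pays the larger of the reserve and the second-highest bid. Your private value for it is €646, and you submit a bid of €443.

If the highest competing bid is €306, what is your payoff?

Your bid €443 is the highest and exceeds the reserve.
Price = max(second-highest bid, reserve) = max(€306, €102) = €306.
Payoff = €646 − €306 = €340.

€340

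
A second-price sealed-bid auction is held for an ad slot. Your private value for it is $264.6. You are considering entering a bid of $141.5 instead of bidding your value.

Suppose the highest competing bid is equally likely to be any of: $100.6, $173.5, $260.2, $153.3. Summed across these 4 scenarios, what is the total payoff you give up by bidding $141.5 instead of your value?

The deviation costs you only when the competing bid falls strictly between $141.5 and $264.6; elsewhere both bids give the same outcome.
$100.6: outcomes coincide → loss $0.
$173.5: truthful payoff $91.1, deviation payoff $0 → loss $91.1.
$260.2: truthful payoff $4.4, deviation payoff $0 → loss $4.4.
$153.3: truthful payoff $111.3, deviation payoff $0 → loss $111.3.
Total loss = $91.1 + $4.4 + $111.3 = $206.8.
Because the price is fixed by the runner-up's bid, deviating from your value can only change a good outcome into a bad one — never the reverse.

$206.8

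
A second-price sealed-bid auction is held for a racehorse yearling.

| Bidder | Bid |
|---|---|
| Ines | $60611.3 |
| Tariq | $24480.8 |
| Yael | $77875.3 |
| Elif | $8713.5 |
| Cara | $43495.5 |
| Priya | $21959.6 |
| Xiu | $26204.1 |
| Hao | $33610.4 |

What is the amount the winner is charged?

$60611.3

Highest bid: Yael at $77875.3, so Yael wins.
Second-highest bid: Ines at $60611.3 — that is the price the winner pays.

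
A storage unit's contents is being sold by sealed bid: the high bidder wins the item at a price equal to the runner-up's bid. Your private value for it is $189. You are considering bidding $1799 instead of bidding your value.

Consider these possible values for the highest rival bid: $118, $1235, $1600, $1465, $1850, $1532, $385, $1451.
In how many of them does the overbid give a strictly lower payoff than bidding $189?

The deviation hurts exactly when the highest competing bid lies strictly between $189 and $1799 — overbidding then wins at a price above your value.
$118: below both → same outcome either way.
$1235: inside the interval → strictly worse (loss $1046).
$1600: inside the interval → strictly worse (loss $1411).
$1465: inside the interval → strictly worse (loss $1276).
$1850: above both → same outcome either way.
$1532: inside the interval → strictly worse (loss $1343).
$385: inside the interval → strictly worse (loss $196).
$1451: inside the interval → strictly worse (loss $1262).
Count: 6.

6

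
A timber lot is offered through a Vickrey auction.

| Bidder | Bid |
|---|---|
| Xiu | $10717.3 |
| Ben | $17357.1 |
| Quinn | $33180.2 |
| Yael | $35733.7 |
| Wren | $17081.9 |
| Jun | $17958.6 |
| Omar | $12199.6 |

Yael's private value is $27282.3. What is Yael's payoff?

−$5897.9

Highest bid: Yael at $35733.7, so Yael wins.
Second-highest bid: Quinn at $33180.2 — that is the price the winner pays.
Yael's payoff = value − price = $27282.3 − $33180.2 = −$5897.9.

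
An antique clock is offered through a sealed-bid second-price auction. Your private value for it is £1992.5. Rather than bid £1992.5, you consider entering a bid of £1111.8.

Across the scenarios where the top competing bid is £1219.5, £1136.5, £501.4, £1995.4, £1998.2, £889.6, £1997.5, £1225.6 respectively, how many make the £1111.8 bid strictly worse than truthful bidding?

3

The deviation hurts exactly when the highest competing bid lies strictly between £1111.8 and £1992.5 — underbidding then forfeits a profitable win.
£1219.5: inside the interval → strictly worse (loss £773).
£1136.5: inside the interval → strictly worse (loss £856).
£501.4: below both → same outcome either way.
£1995.4: above both → same outcome either way.
£1998.2: above both → same outcome either way.
£889.6: below both → same outcome either way.
£1997.5: above both → same outcome either way.
£1225.6: inside the interval → strictly worse (loss £766.9).
Count: 3.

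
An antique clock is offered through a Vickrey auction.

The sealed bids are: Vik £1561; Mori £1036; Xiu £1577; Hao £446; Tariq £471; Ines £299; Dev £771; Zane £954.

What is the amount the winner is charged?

Highest bid: Xiu at £1577, so Xiu wins.
Second-highest bid: Vik at £1561 — that is the price the winner pays.

£1561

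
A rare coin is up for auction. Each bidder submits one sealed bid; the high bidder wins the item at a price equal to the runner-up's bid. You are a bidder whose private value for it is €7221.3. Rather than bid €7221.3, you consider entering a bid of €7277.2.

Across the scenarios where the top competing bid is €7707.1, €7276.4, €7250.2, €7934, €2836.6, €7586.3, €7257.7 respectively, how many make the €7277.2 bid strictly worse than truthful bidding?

3

The deviation hurts exactly when the highest competing bid lies strictly between €7221.3 and €7277.2 — overbidding then wins at a price above your value.
€7707.1: above both → same outcome either way.
€7276.4: inside the interval → strictly worse (loss €55.1).
€7250.2: inside the interval → strictly worse (loss €28.9).
€7934: above both → same outcome either way.
€2836.6: below both → same outcome either way.
€7586.3: above both → same outcome either way.
€7257.7: inside the interval → strictly worse (loss €36.4).
Count: 3.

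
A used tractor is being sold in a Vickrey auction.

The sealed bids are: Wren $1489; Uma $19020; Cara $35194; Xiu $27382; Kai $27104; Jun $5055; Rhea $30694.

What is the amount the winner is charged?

$30694

Highest bid: Cara at $35194, so Cara wins.
Second-highest bid: Rhea at $30694 — that is the price the winner pays.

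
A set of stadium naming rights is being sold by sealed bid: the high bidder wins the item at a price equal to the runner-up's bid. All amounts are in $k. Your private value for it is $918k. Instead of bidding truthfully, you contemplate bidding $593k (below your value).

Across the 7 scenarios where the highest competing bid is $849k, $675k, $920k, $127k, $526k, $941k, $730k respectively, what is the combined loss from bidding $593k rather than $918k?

$500k

The deviation costs you only when the competing bid falls strictly between $593k and $918k; elsewhere both bids give the same outcome.
$849k: truthful payoff $69k, deviation payoff $0k → loss $69k.
$675k: truthful payoff $243k, deviation payoff $0k → loss $243k.
$920k: outcomes coincide → loss $0k.
$127k: outcomes coincide → loss $0k.
$526k: outcomes coincide → loss $0k.
$941k: outcomes coincide → loss $0k.
$730k: truthful payoff $188k, deviation payoff $0k → loss $188k.
Total loss = $69k + $243k + $188k = $500k.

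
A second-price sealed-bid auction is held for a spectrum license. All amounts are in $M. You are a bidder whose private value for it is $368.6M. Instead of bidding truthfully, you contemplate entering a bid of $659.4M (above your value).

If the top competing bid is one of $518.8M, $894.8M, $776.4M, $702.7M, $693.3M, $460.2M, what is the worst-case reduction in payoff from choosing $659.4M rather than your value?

$518.8M: truthful gives $0M, deviation gives −$150.2M → loss $150.2M.
$894.8M: same outcome either way → loss $0M.
$776.4M: same outcome either way → loss $0M.
$702.7M: same outcome either way → loss $0M.
$693.3M: same outcome either way → loss $0M.
$460.2M: truthful gives $0M, deviation gives −$91.6M → loss $91.6M.
Maximum loss: $150.2M.

$150.2M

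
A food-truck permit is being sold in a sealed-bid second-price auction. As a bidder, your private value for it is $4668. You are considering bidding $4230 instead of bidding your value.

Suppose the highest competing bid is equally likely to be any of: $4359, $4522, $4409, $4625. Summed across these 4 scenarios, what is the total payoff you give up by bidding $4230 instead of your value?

$757

The deviation costs you only when the competing bid falls strictly between $4230 and $4668; elsewhere both bids give the same outcome.
$4359: truthful payoff $309, deviation payoff $0 → loss $309.
$4522: truthful payoff $146, deviation payoff $0 → loss $146.
$4409: truthful payoff $259, deviation payoff $0 → loss $259.
$4625: truthful payoff $43, deviation payoff $0 → loss $43.
Total loss = $309 + $146 + $259 + $43 = $757.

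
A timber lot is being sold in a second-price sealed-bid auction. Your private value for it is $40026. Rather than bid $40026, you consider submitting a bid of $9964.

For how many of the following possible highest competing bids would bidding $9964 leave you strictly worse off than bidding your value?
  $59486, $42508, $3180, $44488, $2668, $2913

0

The deviation hurts exactly when the highest competing bid lies strictly between $9964 and $40026 — underbidding then forfeits a profitable win.
$59486: above both → same outcome either way.
$42508: above both → same outcome either way.
$3180: below both → same outcome either way.
$44488: above both → same outcome either way.
$2668: below both → same outcome either way.
$2913: below both → same outcome either way.
Count: 0.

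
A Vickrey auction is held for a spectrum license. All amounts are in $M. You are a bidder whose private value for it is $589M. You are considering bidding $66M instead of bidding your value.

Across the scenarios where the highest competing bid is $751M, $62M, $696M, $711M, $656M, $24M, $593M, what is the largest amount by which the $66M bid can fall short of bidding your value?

$0M

$751M: same outcome either way → loss $0M.
$62M: same outcome either way → loss $0M.
$696M: same outcome either way → loss $0M.
$711M: same outcome either way → loss $0M.
$656M: same outcome either way → loss $0M.
$24M: same outcome either way → loss $0M.
$593M: same outcome either way → loss $0M.
Maximum loss: $0M.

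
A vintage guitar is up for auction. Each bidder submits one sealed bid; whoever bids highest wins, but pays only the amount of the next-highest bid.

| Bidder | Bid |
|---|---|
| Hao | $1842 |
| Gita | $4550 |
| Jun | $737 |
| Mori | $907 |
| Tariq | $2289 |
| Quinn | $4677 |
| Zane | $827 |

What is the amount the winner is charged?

$4550

Highest bid: Quinn at $4677, so Quinn wins.
Second-highest bid: Gita at $4550 — that is the price the winner pays.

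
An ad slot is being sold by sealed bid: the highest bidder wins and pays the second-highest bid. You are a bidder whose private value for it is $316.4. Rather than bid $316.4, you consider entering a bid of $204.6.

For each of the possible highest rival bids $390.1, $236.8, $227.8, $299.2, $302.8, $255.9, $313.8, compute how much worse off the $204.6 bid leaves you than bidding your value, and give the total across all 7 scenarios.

The deviation costs you only when the competing bid falls strictly between $204.6 and $316.4; elsewhere both bids give the same outcome.
$390.1: outcomes coincide → loss $0.
$236.8: truthful payoff $79.6, deviation payoff $0 → loss $79.6.
$227.8: truthful payoff $88.6, deviation payoff $0 → loss $88.6.
$299.2: truthful payoff $17.2, deviation payoff $0 → loss $17.2.
$302.8: truthful payoff $13.6, deviation payoff $0 → loss $13.6.
$255.9: truthful payoff $60.5, deviation payoff $0 → loss $60.5.
$313.8: truthful payoff $2.6, deviation payoff $0 → loss $2.6.
Total loss = $79.6 + $88.6 + $17.2 + $13.6 + $60.5 + $2.6 = $262.1.

$262.1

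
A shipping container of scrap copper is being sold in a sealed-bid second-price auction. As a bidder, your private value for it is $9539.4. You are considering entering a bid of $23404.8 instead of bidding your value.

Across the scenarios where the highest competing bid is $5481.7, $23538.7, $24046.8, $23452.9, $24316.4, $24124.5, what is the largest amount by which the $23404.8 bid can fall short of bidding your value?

$0

$5481.7: same outcome either way → loss $0.
$23538.7: same outcome either way → loss $0.
$24046.8: same outcome either way → loss $0.
$23452.9: same outcome either way → loss $0.
$24316.4: same outcome either way → loss $0.
$24124.5: same outcome either way → loss $0.
Maximum loss: $0.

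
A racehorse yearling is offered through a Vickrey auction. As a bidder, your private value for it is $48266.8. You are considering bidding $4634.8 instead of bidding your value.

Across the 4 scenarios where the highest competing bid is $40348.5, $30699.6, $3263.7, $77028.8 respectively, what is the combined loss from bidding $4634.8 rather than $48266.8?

$25485.5

The deviation costs you only when the competing bid falls strictly between $4634.8 and $48266.8; elsewhere both bids give the same outcome.
$40348.5: truthful payoff $7918.3, deviation payoff $0 → loss $7918.3.
$30699.6: truthful payoff $17567.2, deviation payoff $0 → loss $17567.2.
$3263.7: outcomes coincide → loss $0.
$77028.8: outcomes coincide → loss $0.
Total loss = $7918.3 + $17567.2 = $25485.5.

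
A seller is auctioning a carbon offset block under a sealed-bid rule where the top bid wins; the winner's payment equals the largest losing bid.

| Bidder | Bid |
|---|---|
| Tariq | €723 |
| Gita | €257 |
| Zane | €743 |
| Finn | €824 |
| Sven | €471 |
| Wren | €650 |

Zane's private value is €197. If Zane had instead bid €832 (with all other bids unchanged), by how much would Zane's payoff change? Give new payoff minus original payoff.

−€627

The highest bid among the other bidders is €824; Zane's bid doesn't change that.
Original bid €743: Zane is not highest (top rival bid is €824); payoff €0.
Alternative bid €832: Zane is highest, pays the top rival bid €824; payoff €197 − €824 = −€627.
Change in payoff = −€627 − (€0) = −€627.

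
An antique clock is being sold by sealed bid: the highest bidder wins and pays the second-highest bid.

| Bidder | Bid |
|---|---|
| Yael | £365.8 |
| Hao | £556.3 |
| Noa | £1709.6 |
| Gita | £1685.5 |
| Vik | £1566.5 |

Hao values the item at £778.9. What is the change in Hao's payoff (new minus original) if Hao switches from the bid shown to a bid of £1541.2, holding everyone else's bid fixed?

£0

The highest bid among the other bidders is £1709.6; Hao's bid doesn't change that.
Original bid £556.3: Hao is not highest (top rival bid is £1709.6); payoff £0.
Alternative bid £1541.2: Hao is not highest (top rival bid is £1709.6); payoff £0.
Change in payoff = £0 − (£0) = £0.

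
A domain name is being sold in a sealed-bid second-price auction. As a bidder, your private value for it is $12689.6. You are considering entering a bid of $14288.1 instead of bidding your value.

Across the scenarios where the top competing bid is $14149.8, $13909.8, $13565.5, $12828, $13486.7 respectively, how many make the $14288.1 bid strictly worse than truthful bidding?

The deviation hurts exactly when the highest competing bid lies strictly between $12689.6 and $14288.1 — overbidding then wins at a price above your value.
$14149.8: inside the interval → strictly worse (loss $1460.2).
$13909.8: inside the interval → strictly worse (loss $1220.2).
$13565.5: inside the interval → strictly worse (loss $875.9).
$12828: inside the interval → strictly worse (loss $138.4).
$13486.7: inside the interval → strictly worse (loss $797.1).
Count: 5.

5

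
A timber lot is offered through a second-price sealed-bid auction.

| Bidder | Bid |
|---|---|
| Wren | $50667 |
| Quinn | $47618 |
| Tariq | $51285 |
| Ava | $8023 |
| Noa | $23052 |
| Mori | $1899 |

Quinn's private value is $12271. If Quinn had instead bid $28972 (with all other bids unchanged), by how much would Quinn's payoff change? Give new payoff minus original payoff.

The highest bid among the other bidders is $51285; Quinn's bid doesn't change that.
Original bid $47618: Quinn is not highest (top rival bid is $51285); payoff $0.
Alternative bid $28972: Quinn is not highest (top rival bid is $51285); payoff $0.
Change in payoff = $0 − ($0) = $0.

$0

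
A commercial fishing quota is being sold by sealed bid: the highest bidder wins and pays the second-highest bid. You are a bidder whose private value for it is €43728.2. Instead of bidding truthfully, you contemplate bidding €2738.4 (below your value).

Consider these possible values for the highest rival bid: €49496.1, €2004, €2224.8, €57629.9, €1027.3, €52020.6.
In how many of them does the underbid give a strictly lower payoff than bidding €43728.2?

0

The deviation hurts exactly when the highest competing bid lies strictly between €2738.4 and €43728.2 — underbidding then forfeits a profitable win.
€49496.1: above both → same outcome either way.
€2004: below both → same outcome either way.
€2224.8: below both → same outcome either way.
€57629.9: above both → same outcome either way.
€1027.3: below both → same outcome either way.
€52020.6: above both → same outcome either way.
Count: 0.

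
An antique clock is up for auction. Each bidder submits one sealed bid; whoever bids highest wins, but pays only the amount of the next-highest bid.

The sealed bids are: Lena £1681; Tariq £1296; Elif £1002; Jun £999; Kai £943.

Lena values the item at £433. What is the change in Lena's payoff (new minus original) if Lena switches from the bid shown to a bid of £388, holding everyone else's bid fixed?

The highest bid among the other bidders is £1296; Lena's bid doesn't change that.
Original bid £1681: Lena is highest, pays the top rival bid £1296; payoff £433 − £1296 = −£863.
Alternative bid £388: Lena is not highest (top rival bid is £1296); payoff £0.
Change in payoff = £0 − (−£863) = £863.

£863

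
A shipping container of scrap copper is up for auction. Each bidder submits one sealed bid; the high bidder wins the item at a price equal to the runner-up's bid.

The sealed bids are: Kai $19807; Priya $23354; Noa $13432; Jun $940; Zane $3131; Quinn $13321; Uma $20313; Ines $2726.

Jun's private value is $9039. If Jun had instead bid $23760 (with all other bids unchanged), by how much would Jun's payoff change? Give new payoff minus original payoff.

The highest bid among the other bidders is $23354; Jun's bid doesn't change that.
Original bid $940: Jun is not highest (top rival bid is $23354); payoff $0.
Alternative bid $23760: Jun is highest, pays the top rival bid $23354; payoff $9039 − $23354 = −$14315.
Change in payoff = −$14315 − ($0) = −$14315.

−$14315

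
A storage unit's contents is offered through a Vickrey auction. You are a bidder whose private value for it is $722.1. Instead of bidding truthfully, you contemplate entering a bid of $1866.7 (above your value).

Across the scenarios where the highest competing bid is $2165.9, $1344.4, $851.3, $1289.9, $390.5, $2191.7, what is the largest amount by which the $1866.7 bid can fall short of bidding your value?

$622.3

$2165.9: same outcome either way → loss $0.
$1344.4: truthful gives $0, deviation gives −$622.3 → loss $622.3.
$851.3: truthful gives $0, deviation gives −$129.2 → loss $129.2.
$1289.9: truthful gives $0, deviation gives −$567.8 → loss $567.8.
$390.5: same outcome either way → loss $0.
$2191.7: same outcome either way → loss $0.
Maximum loss: $622.3.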